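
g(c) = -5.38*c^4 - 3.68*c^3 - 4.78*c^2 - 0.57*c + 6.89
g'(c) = -21.52*c^3 - 11.04*c^2 - 9.56*c - 0.57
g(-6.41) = -8299.33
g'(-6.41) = 5274.92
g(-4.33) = -1672.69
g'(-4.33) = 1580.89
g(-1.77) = -39.47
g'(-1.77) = 101.10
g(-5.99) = -6296.40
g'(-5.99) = 4285.70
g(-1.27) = -6.55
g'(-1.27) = 37.85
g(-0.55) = 5.88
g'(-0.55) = 4.93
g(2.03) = -136.11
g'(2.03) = -245.50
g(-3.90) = -1089.93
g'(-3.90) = 1145.34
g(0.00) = 6.89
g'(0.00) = -0.57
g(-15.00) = -261002.56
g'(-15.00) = 70288.83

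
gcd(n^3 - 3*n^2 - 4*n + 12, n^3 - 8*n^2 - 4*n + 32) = n^2 - 4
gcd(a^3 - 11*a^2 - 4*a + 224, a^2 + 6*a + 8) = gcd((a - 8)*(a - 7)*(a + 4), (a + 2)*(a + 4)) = a + 4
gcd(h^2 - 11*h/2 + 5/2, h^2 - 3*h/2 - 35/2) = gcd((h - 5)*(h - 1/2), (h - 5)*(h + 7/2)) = h - 5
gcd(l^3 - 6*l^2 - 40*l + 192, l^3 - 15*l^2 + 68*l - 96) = l^2 - 12*l + 32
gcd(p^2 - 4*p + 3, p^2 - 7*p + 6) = p - 1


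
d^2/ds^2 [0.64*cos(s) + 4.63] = -0.64*cos(s)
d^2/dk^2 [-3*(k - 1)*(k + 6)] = -6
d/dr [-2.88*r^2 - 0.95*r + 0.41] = -5.76*r - 0.95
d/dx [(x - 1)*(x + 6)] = 2*x + 5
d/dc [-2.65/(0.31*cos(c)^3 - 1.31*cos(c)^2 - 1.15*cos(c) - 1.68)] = (-2.4645*cos(c)^2 + 6.943*cos(c) + 3.0475)*sin(c)/(-0.31*cos(c)^3 + 1.31*cos(c)^2 + 1.15*cos(c) + 1.68)^2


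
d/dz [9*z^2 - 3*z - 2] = 18*z - 3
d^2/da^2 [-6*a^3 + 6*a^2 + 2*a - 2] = 12 - 36*a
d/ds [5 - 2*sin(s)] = -2*cos(s)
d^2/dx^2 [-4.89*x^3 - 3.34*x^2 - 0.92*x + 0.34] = -29.34*x - 6.68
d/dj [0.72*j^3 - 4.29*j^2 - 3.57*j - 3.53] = 2.16*j^2 - 8.58*j - 3.57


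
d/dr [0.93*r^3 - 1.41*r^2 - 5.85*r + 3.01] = 2.79*r^2 - 2.82*r - 5.85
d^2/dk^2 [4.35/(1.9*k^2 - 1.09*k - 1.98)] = (31.407*k^2 - 18.0177*k - 4.35*(3.8*k - 1.09)*(7.6*k - 2.18) - 32.7294)/(-1.9*k^2 + 1.09*k + 1.98)^3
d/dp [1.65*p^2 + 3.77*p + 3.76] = 3.3*p + 3.77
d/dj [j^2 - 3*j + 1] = 2*j - 3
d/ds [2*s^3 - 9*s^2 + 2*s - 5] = 6*s^2 - 18*s + 2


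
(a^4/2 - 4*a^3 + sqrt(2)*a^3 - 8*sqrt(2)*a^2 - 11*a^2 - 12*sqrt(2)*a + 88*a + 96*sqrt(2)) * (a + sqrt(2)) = a^5/2 - 4*a^4 + 3*sqrt(2)*a^4/2 - 12*sqrt(2)*a^3 - 9*a^3 - 23*sqrt(2)*a^2 + 72*a^2 - 24*a + 184*sqrt(2)*a + 192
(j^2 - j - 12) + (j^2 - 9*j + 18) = 2*j^2 - 10*j + 6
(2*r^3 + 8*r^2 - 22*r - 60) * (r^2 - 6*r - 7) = 2*r^5 - 4*r^4 - 84*r^3 + 16*r^2 + 514*r + 420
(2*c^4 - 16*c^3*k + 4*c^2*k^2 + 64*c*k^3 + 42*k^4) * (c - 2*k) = 2*c^5 - 20*c^4*k + 36*c^3*k^2 + 56*c^2*k^3 - 86*c*k^4 - 84*k^5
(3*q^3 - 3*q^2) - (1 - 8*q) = 3*q^3 - 3*q^2 + 8*q - 1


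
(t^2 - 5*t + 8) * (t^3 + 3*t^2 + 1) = t^5 - 2*t^4 - 7*t^3 + 25*t^2 - 5*t + 8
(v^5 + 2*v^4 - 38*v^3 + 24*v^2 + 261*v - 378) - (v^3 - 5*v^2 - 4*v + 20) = v^5 + 2*v^4 - 39*v^3 + 29*v^2 + 265*v - 398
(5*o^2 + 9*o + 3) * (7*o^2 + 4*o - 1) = 35*o^4 + 83*o^3 + 52*o^2 + 3*o - 3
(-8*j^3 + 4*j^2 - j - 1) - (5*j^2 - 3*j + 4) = -8*j^3 - j^2 + 2*j - 5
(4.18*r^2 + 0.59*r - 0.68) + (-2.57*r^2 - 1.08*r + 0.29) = 1.61*r^2 - 0.49*r - 0.39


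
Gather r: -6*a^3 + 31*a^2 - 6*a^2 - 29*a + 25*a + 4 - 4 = -6*a^3 + 25*a^2 - 4*a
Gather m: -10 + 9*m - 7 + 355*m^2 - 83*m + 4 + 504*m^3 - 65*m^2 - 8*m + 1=504*m^3 + 290*m^2 - 82*m - 12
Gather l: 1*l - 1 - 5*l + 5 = 4 - 4*l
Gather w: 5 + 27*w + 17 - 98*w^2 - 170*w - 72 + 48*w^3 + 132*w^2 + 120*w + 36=48*w^3 + 34*w^2 - 23*w - 14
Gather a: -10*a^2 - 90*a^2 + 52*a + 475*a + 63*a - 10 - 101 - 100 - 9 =-100*a^2 + 590*a - 220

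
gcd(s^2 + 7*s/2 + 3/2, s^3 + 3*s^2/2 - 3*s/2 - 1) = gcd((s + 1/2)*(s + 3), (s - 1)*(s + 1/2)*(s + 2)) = s + 1/2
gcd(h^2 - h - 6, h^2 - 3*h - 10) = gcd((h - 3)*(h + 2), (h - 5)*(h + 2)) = h + 2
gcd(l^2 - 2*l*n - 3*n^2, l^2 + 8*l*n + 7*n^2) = l + n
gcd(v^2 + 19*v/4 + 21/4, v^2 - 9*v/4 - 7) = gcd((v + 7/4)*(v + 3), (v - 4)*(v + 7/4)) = v + 7/4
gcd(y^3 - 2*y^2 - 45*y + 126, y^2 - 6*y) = y - 6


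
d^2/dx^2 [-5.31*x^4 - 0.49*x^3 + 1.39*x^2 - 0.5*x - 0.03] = -63.72*x^2 - 2.94*x + 2.78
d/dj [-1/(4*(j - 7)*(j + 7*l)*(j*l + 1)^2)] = (2*l*(j - 7)*(j + 7*l) + (j - 7)*(j*l + 1) + (j + 7*l)*(j*l + 1))/(4*(j - 7)^2*(j + 7*l)^2*(j*l + 1)^3)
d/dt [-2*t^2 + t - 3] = 1 - 4*t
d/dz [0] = 0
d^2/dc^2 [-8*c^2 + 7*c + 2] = -16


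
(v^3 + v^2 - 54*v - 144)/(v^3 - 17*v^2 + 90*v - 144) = (v^2 + 9*v + 18)/(v^2 - 9*v + 18)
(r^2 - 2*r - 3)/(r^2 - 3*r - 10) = (-r^2 + 2*r + 3)/(-r^2 + 3*r + 10)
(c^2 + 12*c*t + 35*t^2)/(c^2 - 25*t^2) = (-c - 7*t)/(-c + 5*t)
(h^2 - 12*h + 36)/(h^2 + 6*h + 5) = (h^2 - 12*h + 36)/(h^2 + 6*h + 5)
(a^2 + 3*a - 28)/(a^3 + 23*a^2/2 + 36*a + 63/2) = 2*(a - 4)/(2*a^2 + 9*a + 9)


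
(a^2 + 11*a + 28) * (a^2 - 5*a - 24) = a^4 + 6*a^3 - 51*a^2 - 404*a - 672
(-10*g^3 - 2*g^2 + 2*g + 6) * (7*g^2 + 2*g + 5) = -70*g^5 - 34*g^4 - 40*g^3 + 36*g^2 + 22*g + 30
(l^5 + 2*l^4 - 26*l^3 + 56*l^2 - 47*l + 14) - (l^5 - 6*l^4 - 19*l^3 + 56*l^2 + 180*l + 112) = 8*l^4 - 7*l^3 - 227*l - 98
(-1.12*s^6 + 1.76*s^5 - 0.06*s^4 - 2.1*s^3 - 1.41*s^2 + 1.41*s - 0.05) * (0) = 0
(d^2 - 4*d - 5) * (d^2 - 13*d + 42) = d^4 - 17*d^3 + 89*d^2 - 103*d - 210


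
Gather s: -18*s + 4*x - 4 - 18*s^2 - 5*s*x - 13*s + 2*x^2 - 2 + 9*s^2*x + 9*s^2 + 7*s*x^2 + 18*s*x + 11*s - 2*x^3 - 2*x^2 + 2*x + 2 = s^2*(9*x - 9) + s*(7*x^2 + 13*x - 20) - 2*x^3 + 6*x - 4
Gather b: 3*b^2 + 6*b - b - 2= 3*b^2 + 5*b - 2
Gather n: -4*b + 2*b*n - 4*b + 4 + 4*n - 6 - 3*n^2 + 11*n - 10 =-8*b - 3*n^2 + n*(2*b + 15) - 12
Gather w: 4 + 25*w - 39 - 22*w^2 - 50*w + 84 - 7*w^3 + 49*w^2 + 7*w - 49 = -7*w^3 + 27*w^2 - 18*w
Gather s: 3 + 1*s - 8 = s - 5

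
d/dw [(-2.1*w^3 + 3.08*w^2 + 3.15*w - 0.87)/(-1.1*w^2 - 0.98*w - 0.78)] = (2.31*w^4 + 4.116*w^3 + 5.3606*w^2 - 6.7188*w - 3.3096)/(1.21*w^4 + 2.156*w^3 + 2.6764*w^2 + 1.5288*w + 0.6084)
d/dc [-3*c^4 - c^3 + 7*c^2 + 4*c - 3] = -12*c^3 - 3*c^2 + 14*c + 4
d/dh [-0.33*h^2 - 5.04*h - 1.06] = -0.66*h - 5.04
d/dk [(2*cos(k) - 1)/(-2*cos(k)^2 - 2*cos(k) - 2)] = (2*cos(k) - cos(2*k) + 2)*sin(k)/(2*(cos(k)^2 + cos(k) + 1)^2)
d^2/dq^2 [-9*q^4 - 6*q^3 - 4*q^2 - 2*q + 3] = -108*q^2 - 36*q - 8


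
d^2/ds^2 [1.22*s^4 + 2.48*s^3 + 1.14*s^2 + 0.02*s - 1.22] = 14.64*s^2 + 14.88*s + 2.28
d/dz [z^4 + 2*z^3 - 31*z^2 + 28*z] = 4*z^3 + 6*z^2 - 62*z + 28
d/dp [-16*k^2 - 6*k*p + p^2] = -6*k + 2*p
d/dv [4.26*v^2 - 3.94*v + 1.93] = 8.52*v - 3.94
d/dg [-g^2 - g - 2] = -2*g - 1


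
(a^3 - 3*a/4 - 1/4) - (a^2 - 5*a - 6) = a^3 - a^2 + 17*a/4 + 23/4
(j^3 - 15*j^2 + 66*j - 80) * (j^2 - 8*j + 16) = j^5 - 23*j^4 + 202*j^3 - 848*j^2 + 1696*j - 1280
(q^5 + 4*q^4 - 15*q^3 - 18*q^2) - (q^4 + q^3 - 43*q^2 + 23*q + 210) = q^5 + 3*q^4 - 16*q^3 + 25*q^2 - 23*q - 210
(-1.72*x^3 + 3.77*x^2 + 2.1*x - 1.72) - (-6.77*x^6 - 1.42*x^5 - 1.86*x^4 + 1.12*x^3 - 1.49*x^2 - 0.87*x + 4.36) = 6.77*x^6 + 1.42*x^5 + 1.86*x^4 - 2.84*x^3 + 5.26*x^2 + 2.97*x - 6.08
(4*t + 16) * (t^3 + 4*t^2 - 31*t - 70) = 4*t^4 + 32*t^3 - 60*t^2 - 776*t - 1120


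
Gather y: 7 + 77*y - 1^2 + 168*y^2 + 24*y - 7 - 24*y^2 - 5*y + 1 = 144*y^2 + 96*y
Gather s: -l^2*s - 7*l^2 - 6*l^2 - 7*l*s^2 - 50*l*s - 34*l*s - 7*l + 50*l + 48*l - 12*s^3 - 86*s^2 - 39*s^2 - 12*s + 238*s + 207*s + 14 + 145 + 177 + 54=-13*l^2 + 91*l - 12*s^3 + s^2*(-7*l - 125) + s*(-l^2 - 84*l + 433) + 390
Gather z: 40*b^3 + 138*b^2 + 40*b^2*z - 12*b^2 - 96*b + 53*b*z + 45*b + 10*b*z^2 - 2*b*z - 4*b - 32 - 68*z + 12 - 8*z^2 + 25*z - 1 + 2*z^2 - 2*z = 40*b^3 + 126*b^2 - 55*b + z^2*(10*b - 6) + z*(40*b^2 + 51*b - 45) - 21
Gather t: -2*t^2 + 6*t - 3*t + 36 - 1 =-2*t^2 + 3*t + 35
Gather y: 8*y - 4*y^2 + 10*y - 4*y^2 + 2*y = -8*y^2 + 20*y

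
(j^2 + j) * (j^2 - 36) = j^4 + j^3 - 36*j^2 - 36*j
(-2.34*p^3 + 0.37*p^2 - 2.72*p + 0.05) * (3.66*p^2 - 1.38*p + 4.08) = -8.5644*p^5 + 4.5834*p^4 - 20.013*p^3 + 5.4462*p^2 - 11.1666*p + 0.204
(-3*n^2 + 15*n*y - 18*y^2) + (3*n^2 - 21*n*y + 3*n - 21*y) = -6*n*y + 3*n - 18*y^2 - 21*y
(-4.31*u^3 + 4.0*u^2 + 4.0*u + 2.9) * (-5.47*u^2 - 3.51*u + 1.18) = 23.5757*u^5 - 6.7519*u^4 - 41.0058*u^3 - 25.183*u^2 - 5.459*u + 3.422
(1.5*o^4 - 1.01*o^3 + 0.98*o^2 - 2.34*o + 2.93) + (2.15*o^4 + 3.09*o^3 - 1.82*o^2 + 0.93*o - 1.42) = 3.65*o^4 + 2.08*o^3 - 0.84*o^2 - 1.41*o + 1.51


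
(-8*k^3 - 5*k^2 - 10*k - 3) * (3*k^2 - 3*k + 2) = -24*k^5 + 9*k^4 - 31*k^3 + 11*k^2 - 11*k - 6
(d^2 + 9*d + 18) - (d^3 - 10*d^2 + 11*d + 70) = -d^3 + 11*d^2 - 2*d - 52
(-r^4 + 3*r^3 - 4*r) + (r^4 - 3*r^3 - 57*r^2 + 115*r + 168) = -57*r^2 + 111*r + 168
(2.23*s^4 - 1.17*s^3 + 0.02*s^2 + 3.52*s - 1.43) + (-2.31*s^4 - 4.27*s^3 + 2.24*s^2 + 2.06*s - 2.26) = -0.0800000000000001*s^4 - 5.44*s^3 + 2.26*s^2 + 5.58*s - 3.69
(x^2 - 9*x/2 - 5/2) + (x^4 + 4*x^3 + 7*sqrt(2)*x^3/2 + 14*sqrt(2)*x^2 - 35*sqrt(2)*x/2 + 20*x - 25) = x^4 + 4*x^3 + 7*sqrt(2)*x^3/2 + x^2 + 14*sqrt(2)*x^2 - 35*sqrt(2)*x/2 + 31*x/2 - 55/2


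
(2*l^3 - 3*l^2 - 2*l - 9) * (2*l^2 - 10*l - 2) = 4*l^5 - 26*l^4 + 22*l^3 + 8*l^2 + 94*l + 18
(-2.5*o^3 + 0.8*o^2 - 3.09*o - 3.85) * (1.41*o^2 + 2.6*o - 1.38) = -3.525*o^5 - 5.372*o^4 + 1.1731*o^3 - 14.5665*o^2 - 5.7458*o + 5.313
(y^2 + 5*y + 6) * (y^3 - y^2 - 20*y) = y^5 + 4*y^4 - 19*y^3 - 106*y^2 - 120*y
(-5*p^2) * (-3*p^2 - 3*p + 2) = 15*p^4 + 15*p^3 - 10*p^2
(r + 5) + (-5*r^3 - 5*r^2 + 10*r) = -5*r^3 - 5*r^2 + 11*r + 5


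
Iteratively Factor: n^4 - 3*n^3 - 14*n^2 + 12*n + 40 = (n - 2)*(n^3 - n^2 - 16*n - 20) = (n - 2)*(n + 2)*(n^2 - 3*n - 10) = (n - 2)*(n + 2)^2*(n - 5)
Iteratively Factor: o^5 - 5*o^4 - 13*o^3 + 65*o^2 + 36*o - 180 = (o - 2)*(o^4 - 3*o^3 - 19*o^2 + 27*o + 90) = (o - 2)*(o + 3)*(o^3 - 6*o^2 - o + 30) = (o - 2)*(o + 2)*(o + 3)*(o^2 - 8*o + 15) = (o - 3)*(o - 2)*(o + 2)*(o + 3)*(o - 5)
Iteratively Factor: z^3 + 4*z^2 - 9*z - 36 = (z + 3)*(z^2 + z - 12) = (z - 3)*(z + 3)*(z + 4)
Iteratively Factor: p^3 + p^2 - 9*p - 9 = (p + 3)*(p^2 - 2*p - 3) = (p + 1)*(p + 3)*(p - 3)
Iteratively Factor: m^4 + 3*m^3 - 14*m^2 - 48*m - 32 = (m + 4)*(m^3 - m^2 - 10*m - 8) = (m + 2)*(m + 4)*(m^2 - 3*m - 4) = (m - 4)*(m + 2)*(m + 4)*(m + 1)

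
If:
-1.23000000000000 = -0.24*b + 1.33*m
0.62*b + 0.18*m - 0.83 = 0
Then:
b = 1.53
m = -0.65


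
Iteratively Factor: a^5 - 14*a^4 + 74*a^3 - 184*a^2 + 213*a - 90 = (a - 1)*(a^4 - 13*a^3 + 61*a^2 - 123*a + 90) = (a - 2)*(a - 1)*(a^3 - 11*a^2 + 39*a - 45) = (a - 3)*(a - 2)*(a - 1)*(a^2 - 8*a + 15) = (a - 5)*(a - 3)*(a - 2)*(a - 1)*(a - 3)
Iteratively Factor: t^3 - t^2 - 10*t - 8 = (t + 2)*(t^2 - 3*t - 4) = (t - 4)*(t + 2)*(t + 1)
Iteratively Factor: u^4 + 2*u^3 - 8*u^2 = (u + 4)*(u^3 - 2*u^2) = u*(u + 4)*(u^2 - 2*u) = u*(u - 2)*(u + 4)*(u)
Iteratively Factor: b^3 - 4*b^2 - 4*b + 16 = (b + 2)*(b^2 - 6*b + 8) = (b - 4)*(b + 2)*(b - 2)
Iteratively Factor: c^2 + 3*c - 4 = (c + 4)*(c - 1)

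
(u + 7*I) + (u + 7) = 2*u + 7 + 7*I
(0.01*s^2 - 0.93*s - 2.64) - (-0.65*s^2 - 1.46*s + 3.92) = 0.66*s^2 + 0.53*s - 6.56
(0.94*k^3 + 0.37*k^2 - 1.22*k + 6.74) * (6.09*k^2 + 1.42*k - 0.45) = 5.7246*k^5 + 3.5881*k^4 - 7.3274*k^3 + 39.1477*k^2 + 10.1198*k - 3.033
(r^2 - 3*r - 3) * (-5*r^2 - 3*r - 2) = -5*r^4 + 12*r^3 + 22*r^2 + 15*r + 6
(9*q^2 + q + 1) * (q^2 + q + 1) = 9*q^4 + 10*q^3 + 11*q^2 + 2*q + 1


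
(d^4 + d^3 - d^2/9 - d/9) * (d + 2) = d^5 + 3*d^4 + 17*d^3/9 - d^2/3 - 2*d/9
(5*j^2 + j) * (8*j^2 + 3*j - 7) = 40*j^4 + 23*j^3 - 32*j^2 - 7*j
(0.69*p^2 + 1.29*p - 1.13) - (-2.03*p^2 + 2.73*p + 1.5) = 2.72*p^2 - 1.44*p - 2.63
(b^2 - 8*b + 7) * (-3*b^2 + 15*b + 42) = -3*b^4 + 39*b^3 - 99*b^2 - 231*b + 294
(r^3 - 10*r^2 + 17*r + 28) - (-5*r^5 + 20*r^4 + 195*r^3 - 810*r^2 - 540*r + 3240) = 5*r^5 - 20*r^4 - 194*r^3 + 800*r^2 + 557*r - 3212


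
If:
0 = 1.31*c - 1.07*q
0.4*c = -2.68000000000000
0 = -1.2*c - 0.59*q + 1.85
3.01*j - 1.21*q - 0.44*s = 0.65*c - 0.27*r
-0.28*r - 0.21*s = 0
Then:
No Solution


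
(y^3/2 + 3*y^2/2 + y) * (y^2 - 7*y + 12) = y^5/2 - 2*y^4 - 7*y^3/2 + 11*y^2 + 12*y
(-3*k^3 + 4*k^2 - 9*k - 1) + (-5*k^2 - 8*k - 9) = -3*k^3 - k^2 - 17*k - 10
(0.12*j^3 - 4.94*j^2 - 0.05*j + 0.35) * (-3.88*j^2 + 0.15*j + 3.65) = -0.4656*j^5 + 19.1852*j^4 - 0.109*j^3 - 19.3965*j^2 - 0.13*j + 1.2775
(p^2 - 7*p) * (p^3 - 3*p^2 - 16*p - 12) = p^5 - 10*p^4 + 5*p^3 + 100*p^2 + 84*p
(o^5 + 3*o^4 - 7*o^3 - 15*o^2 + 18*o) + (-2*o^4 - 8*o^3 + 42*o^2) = o^5 + o^4 - 15*o^3 + 27*o^2 + 18*o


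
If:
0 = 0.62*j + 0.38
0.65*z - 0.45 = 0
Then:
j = -0.61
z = 0.69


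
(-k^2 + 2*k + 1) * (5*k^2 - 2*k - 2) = -5*k^4 + 12*k^3 + 3*k^2 - 6*k - 2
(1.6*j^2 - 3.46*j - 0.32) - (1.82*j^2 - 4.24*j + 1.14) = -0.22*j^2 + 0.78*j - 1.46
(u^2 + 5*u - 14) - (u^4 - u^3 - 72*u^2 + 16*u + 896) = -u^4 + u^3 + 73*u^2 - 11*u - 910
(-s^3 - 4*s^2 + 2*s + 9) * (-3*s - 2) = 3*s^4 + 14*s^3 + 2*s^2 - 31*s - 18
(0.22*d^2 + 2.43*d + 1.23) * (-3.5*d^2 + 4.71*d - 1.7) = -0.77*d^4 - 7.4688*d^3 + 6.7663*d^2 + 1.6623*d - 2.091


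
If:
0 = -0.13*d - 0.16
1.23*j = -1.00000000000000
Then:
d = -1.23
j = -0.81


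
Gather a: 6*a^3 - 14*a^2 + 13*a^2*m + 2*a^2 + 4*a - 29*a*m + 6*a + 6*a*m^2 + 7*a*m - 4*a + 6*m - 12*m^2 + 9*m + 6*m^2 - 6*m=6*a^3 + a^2*(13*m - 12) + a*(6*m^2 - 22*m + 6) - 6*m^2 + 9*m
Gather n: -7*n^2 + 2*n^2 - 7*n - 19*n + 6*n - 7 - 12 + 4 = -5*n^2 - 20*n - 15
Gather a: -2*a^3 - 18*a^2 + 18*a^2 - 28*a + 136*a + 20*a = -2*a^3 + 128*a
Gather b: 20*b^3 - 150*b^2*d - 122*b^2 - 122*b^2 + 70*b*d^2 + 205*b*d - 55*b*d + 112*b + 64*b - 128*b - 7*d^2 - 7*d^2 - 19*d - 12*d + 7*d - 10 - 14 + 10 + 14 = 20*b^3 + b^2*(-150*d - 244) + b*(70*d^2 + 150*d + 48) - 14*d^2 - 24*d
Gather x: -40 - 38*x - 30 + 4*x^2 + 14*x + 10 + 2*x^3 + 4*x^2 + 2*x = 2*x^3 + 8*x^2 - 22*x - 60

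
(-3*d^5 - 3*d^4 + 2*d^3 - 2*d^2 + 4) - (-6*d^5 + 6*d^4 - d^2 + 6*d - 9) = 3*d^5 - 9*d^4 + 2*d^3 - d^2 - 6*d + 13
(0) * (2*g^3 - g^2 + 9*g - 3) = 0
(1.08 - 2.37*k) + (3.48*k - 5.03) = 1.11*k - 3.95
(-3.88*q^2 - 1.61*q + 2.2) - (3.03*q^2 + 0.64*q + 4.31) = -6.91*q^2 - 2.25*q - 2.11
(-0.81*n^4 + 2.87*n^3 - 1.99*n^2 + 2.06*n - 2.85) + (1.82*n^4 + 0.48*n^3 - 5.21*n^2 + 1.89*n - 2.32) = 1.01*n^4 + 3.35*n^3 - 7.2*n^2 + 3.95*n - 5.17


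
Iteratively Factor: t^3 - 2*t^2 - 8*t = (t + 2)*(t^2 - 4*t) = (t - 4)*(t + 2)*(t)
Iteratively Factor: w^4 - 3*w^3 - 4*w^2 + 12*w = (w)*(w^3 - 3*w^2 - 4*w + 12) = w*(w + 2)*(w^2 - 5*w + 6) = w*(w - 2)*(w + 2)*(w - 3)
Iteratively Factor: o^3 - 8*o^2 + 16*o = (o - 4)*(o^2 - 4*o) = (o - 4)^2*(o)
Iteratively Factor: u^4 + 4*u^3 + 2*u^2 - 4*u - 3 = (u + 1)*(u^3 + 3*u^2 - u - 3) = (u - 1)*(u + 1)*(u^2 + 4*u + 3) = (u - 1)*(u + 1)^2*(u + 3)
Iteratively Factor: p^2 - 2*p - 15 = (p + 3)*(p - 5)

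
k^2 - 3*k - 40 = (k - 8)*(k + 5)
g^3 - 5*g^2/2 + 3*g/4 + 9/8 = (g - 3/2)^2*(g + 1/2)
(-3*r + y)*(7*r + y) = -21*r^2 + 4*r*y + y^2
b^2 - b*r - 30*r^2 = (b - 6*r)*(b + 5*r)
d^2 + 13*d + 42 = (d + 6)*(d + 7)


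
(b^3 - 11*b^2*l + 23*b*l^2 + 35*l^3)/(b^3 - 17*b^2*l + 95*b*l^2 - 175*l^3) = (b + l)/(b - 5*l)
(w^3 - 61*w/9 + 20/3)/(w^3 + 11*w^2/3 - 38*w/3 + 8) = (w^2 + 4*w/3 - 5)/(w^2 + 5*w - 6)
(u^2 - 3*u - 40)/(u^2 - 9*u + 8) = (u + 5)/(u - 1)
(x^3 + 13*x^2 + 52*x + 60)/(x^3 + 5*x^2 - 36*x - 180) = (x + 2)/(x - 6)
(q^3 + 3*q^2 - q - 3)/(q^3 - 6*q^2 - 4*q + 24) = (q^3 + 3*q^2 - q - 3)/(q^3 - 6*q^2 - 4*q + 24)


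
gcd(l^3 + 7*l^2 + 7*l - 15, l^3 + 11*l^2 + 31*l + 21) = l + 3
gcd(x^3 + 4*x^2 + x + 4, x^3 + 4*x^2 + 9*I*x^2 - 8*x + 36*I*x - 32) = x^2 + x*(4 + I) + 4*I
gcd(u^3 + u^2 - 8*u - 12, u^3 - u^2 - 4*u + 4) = u + 2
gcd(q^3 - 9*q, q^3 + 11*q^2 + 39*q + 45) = q + 3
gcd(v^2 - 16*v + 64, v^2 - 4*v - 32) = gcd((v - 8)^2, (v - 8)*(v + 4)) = v - 8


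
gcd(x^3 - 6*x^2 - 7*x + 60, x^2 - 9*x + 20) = x^2 - 9*x + 20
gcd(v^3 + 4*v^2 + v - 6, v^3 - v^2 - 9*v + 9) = v^2 + 2*v - 3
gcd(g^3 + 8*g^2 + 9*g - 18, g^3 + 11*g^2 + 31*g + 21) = g + 3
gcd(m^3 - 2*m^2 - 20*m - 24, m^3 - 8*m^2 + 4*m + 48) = m^2 - 4*m - 12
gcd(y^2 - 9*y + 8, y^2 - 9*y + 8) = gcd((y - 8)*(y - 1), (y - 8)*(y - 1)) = y^2 - 9*y + 8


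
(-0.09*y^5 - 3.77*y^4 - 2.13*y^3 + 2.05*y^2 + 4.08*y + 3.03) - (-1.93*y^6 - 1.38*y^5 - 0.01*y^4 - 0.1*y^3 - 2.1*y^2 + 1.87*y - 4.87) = 1.93*y^6 + 1.29*y^5 - 3.76*y^4 - 2.03*y^3 + 4.15*y^2 + 2.21*y + 7.9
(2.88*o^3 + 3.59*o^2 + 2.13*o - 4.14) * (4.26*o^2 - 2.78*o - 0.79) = 12.2688*o^5 + 7.287*o^4 - 3.1816*o^3 - 26.3939*o^2 + 9.8265*o + 3.2706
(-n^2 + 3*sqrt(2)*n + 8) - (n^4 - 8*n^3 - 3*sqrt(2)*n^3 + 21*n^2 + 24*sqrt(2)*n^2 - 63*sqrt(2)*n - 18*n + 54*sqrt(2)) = -n^4 + 3*sqrt(2)*n^3 + 8*n^3 - 24*sqrt(2)*n^2 - 22*n^2 + 18*n + 66*sqrt(2)*n - 54*sqrt(2) + 8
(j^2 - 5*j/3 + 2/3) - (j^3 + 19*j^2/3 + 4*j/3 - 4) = -j^3 - 16*j^2/3 - 3*j + 14/3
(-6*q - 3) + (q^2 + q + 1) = q^2 - 5*q - 2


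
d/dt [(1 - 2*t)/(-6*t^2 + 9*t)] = (-4*t^2 + 4*t - 3)/(3*t^2*(4*t^2 - 12*t + 9))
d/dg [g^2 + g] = 2*g + 1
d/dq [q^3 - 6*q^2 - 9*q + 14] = 3*q^2 - 12*q - 9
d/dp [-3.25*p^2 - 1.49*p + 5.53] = -6.5*p - 1.49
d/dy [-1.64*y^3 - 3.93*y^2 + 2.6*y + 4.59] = -4.92*y^2 - 7.86*y + 2.6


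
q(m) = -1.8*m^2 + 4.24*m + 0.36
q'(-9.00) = 36.64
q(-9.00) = -183.60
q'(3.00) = -6.56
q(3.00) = -3.12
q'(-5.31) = 23.36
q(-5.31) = -72.91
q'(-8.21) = 33.80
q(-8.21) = -155.78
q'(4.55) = -12.14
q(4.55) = -17.61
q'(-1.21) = 8.60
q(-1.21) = -7.41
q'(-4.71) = 21.20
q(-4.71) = -59.54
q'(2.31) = -4.08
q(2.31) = 0.55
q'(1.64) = -1.66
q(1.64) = 2.47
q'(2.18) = -3.61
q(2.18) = 1.05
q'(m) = 4.24 - 3.6*m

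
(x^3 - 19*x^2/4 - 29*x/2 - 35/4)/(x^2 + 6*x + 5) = (4*x^2 - 23*x - 35)/(4*(x + 5))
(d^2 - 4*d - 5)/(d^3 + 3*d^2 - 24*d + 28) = (d^2 - 4*d - 5)/(d^3 + 3*d^2 - 24*d + 28)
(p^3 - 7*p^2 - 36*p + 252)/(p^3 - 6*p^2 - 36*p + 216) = (p - 7)/(p - 6)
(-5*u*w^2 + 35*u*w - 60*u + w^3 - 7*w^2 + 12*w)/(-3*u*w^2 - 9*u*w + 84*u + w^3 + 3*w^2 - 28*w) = (5*u*w - 15*u - w^2 + 3*w)/(3*u*w + 21*u - w^2 - 7*w)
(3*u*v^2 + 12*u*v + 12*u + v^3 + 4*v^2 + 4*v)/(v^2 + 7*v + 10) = (3*u*v + 6*u + v^2 + 2*v)/(v + 5)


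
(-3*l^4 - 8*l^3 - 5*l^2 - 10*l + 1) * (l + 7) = -3*l^5 - 29*l^4 - 61*l^3 - 45*l^2 - 69*l + 7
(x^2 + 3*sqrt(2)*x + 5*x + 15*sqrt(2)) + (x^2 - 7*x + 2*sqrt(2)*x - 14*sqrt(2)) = 2*x^2 - 2*x + 5*sqrt(2)*x + sqrt(2)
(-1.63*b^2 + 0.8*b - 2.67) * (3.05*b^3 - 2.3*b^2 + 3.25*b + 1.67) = -4.9715*b^5 + 6.189*b^4 - 15.281*b^3 + 6.0189*b^2 - 7.3415*b - 4.4589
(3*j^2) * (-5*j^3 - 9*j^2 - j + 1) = -15*j^5 - 27*j^4 - 3*j^3 + 3*j^2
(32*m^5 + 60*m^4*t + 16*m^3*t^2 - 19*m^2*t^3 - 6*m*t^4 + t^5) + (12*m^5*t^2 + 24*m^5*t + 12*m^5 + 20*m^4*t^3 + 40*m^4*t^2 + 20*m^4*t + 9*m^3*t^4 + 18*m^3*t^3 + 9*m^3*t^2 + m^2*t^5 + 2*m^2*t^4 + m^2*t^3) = 12*m^5*t^2 + 24*m^5*t + 44*m^5 + 20*m^4*t^3 + 40*m^4*t^2 + 80*m^4*t + 9*m^3*t^4 + 18*m^3*t^3 + 25*m^3*t^2 + m^2*t^5 + 2*m^2*t^4 - 18*m^2*t^3 - 6*m*t^4 + t^5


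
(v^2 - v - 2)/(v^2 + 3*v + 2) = (v - 2)/(v + 2)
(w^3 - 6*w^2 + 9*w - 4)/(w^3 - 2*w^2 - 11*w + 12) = (w - 1)/(w + 3)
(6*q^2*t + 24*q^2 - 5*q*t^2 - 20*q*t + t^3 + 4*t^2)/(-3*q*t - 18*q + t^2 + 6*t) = (-2*q*t - 8*q + t^2 + 4*t)/(t + 6)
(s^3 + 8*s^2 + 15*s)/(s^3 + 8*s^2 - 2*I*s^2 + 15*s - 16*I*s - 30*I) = s/(s - 2*I)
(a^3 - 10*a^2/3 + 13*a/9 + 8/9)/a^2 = a - 10/3 + 13/(9*a) + 8/(9*a^2)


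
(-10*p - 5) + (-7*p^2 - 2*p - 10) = -7*p^2 - 12*p - 15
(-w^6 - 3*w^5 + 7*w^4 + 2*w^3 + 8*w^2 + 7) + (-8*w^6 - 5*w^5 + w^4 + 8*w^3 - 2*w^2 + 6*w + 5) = -9*w^6 - 8*w^5 + 8*w^4 + 10*w^3 + 6*w^2 + 6*w + 12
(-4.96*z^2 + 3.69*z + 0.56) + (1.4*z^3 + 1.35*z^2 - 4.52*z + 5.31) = 1.4*z^3 - 3.61*z^2 - 0.83*z + 5.87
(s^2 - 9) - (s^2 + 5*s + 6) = -5*s - 15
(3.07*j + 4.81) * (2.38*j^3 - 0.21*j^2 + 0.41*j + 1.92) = 7.3066*j^4 + 10.8031*j^3 + 0.2486*j^2 + 7.8665*j + 9.2352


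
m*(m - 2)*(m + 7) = m^3 + 5*m^2 - 14*m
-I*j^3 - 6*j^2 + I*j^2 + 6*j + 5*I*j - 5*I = (j - 5*I)*(j - I)*(-I*j + I)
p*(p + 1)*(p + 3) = p^3 + 4*p^2 + 3*p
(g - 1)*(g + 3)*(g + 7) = g^3 + 9*g^2 + 11*g - 21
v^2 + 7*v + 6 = (v + 1)*(v + 6)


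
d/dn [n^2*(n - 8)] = n*(3*n - 16)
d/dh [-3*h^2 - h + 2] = -6*h - 1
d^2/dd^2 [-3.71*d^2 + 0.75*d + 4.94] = -7.42000000000000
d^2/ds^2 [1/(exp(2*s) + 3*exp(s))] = (-(exp(s) + 3)*(4*exp(s) + 3) + 2*(2*exp(s) + 3)^2)*exp(-s)/(exp(s) + 3)^3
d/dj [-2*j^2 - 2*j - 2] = -4*j - 2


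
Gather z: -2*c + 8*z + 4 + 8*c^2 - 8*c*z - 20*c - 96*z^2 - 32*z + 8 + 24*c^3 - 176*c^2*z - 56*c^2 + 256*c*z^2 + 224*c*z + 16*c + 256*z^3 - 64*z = 24*c^3 - 48*c^2 - 6*c + 256*z^3 + z^2*(256*c - 96) + z*(-176*c^2 + 216*c - 88) + 12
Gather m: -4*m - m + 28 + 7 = 35 - 5*m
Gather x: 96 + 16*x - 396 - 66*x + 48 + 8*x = -42*x - 252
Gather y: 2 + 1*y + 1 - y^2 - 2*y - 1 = -y^2 - y + 2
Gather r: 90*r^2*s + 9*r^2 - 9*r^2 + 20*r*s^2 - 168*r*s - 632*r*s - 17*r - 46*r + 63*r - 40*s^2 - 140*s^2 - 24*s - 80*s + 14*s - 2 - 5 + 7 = 90*r^2*s + r*(20*s^2 - 800*s) - 180*s^2 - 90*s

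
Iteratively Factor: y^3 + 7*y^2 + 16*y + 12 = (y + 2)*(y^2 + 5*y + 6) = (y + 2)^2*(y + 3)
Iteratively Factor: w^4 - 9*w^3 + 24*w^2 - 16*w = (w)*(w^3 - 9*w^2 + 24*w - 16) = w*(w - 4)*(w^2 - 5*w + 4) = w*(w - 4)^2*(w - 1)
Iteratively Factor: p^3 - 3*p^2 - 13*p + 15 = (p - 1)*(p^2 - 2*p - 15) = (p - 1)*(p + 3)*(p - 5)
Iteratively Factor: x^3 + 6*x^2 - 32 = (x - 2)*(x^2 + 8*x + 16) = (x - 2)*(x + 4)*(x + 4)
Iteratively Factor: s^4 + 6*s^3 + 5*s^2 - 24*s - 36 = (s - 2)*(s^3 + 8*s^2 + 21*s + 18) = (s - 2)*(s + 2)*(s^2 + 6*s + 9) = (s - 2)*(s + 2)*(s + 3)*(s + 3)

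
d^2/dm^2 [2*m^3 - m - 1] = 12*m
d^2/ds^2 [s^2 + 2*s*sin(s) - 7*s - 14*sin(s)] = -2*s*sin(s) + 14*sin(s) + 4*cos(s) + 2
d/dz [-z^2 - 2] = -2*z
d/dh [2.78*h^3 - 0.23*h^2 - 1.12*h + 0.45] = 8.34*h^2 - 0.46*h - 1.12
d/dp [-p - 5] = -1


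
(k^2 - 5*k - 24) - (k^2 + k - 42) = 18 - 6*k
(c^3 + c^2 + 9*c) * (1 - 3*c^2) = -3*c^5 - 3*c^4 - 26*c^3 + c^2 + 9*c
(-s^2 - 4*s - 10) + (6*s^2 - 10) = 5*s^2 - 4*s - 20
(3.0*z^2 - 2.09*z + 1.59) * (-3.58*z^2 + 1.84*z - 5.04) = -10.74*z^4 + 13.0022*z^3 - 24.6578*z^2 + 13.4592*z - 8.0136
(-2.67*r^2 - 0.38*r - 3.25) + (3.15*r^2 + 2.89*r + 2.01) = 0.48*r^2 + 2.51*r - 1.24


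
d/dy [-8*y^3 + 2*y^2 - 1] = 4*y*(1 - 6*y)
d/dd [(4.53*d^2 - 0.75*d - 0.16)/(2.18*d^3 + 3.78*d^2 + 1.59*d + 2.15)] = (-9.8754*d^4 + 3.27*d^3 + 11.0841*d^2 + 20.6886*d - 1.3581)/(4.7524*d^6 + 16.4808*d^5 + 21.2208*d^4 + 21.3944*d^3 + 18.7821*d^2 + 6.837*d + 4.6225)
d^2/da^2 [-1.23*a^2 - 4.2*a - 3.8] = -2.46000000000000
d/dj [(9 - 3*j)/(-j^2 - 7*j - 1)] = 3*(-j^2 + 6*j + 22)/(j^4 + 14*j^3 + 51*j^2 + 14*j + 1)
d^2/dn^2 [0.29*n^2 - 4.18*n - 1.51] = 0.580000000000000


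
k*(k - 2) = k^2 - 2*k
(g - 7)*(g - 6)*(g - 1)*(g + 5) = g^4 - 9*g^3 - 15*g^2 + 233*g - 210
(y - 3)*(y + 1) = y^2 - 2*y - 3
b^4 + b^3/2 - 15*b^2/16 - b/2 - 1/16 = (b - 1)*(b + 1/4)^2*(b + 1)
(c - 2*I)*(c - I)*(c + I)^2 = c^4 - I*c^3 + 3*c^2 - I*c + 2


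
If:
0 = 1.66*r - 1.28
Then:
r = 0.77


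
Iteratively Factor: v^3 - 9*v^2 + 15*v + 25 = (v + 1)*(v^2 - 10*v + 25) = (v - 5)*(v + 1)*(v - 5)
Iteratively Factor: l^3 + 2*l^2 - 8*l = (l + 4)*(l^2 - 2*l) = l*(l + 4)*(l - 2)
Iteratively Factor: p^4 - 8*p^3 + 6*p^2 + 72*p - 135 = (p - 3)*(p^3 - 5*p^2 - 9*p + 45) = (p - 3)*(p + 3)*(p^2 - 8*p + 15) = (p - 3)^2*(p + 3)*(p - 5)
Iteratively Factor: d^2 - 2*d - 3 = (d + 1)*(d - 3)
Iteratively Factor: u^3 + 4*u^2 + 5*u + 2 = (u + 1)*(u^2 + 3*u + 2) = (u + 1)*(u + 2)*(u + 1)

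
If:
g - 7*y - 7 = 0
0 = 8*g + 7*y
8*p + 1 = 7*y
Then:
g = 7/9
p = -65/72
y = -8/9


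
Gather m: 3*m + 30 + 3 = 3*m + 33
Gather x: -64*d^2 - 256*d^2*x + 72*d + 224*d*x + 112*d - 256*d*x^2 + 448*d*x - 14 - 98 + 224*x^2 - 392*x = -64*d^2 + 184*d + x^2*(224 - 256*d) + x*(-256*d^2 + 672*d - 392) - 112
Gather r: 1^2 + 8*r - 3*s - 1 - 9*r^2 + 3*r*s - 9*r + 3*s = -9*r^2 + r*(3*s - 1)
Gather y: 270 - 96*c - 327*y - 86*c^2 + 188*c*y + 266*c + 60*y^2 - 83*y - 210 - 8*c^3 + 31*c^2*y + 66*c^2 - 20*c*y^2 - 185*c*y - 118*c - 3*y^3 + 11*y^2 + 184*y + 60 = -8*c^3 - 20*c^2 + 52*c - 3*y^3 + y^2*(71 - 20*c) + y*(31*c^2 + 3*c - 226) + 120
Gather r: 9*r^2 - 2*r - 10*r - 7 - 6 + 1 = 9*r^2 - 12*r - 12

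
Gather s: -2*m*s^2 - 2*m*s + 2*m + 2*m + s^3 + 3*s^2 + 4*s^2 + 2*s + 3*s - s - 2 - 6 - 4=4*m + s^3 + s^2*(7 - 2*m) + s*(4 - 2*m) - 12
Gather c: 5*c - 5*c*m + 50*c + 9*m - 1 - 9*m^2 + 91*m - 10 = c*(55 - 5*m) - 9*m^2 + 100*m - 11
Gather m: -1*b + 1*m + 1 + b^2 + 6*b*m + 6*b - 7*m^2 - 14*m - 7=b^2 + 5*b - 7*m^2 + m*(6*b - 13) - 6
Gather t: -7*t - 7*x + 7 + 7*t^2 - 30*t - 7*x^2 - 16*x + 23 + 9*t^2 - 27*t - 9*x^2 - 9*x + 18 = 16*t^2 - 64*t - 16*x^2 - 32*x + 48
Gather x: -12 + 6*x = 6*x - 12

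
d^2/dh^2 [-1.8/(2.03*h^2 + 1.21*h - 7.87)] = (14.83524*h^2 + 8.84268*h - 1.8*(4.06*h + 1.21)*(8.12*h + 2.42) - 57.51396)/(2.03*h^2 + 1.21*h - 7.87)^3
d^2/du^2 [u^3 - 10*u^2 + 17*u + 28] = 6*u - 20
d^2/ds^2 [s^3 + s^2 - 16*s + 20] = 6*s + 2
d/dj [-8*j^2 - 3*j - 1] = -16*j - 3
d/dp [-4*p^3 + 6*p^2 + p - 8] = -12*p^2 + 12*p + 1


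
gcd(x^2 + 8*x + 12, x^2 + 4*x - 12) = x + 6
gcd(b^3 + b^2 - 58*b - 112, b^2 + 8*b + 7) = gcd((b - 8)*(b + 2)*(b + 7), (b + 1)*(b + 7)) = b + 7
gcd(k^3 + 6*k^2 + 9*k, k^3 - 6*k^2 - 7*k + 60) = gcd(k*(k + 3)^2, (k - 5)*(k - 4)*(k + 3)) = k + 3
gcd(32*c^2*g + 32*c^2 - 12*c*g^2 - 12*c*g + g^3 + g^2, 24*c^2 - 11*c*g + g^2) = 8*c - g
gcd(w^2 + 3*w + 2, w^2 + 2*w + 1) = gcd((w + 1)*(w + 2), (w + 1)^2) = w + 1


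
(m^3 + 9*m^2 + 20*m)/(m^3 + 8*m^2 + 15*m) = (m + 4)/(m + 3)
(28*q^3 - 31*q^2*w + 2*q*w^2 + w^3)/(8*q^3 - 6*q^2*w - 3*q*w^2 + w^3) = (7*q + w)/(2*q + w)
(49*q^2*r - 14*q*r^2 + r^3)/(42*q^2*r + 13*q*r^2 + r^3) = (49*q^2 - 14*q*r + r^2)/(42*q^2 + 13*q*r + r^2)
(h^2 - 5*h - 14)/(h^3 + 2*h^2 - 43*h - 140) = (h + 2)/(h^2 + 9*h + 20)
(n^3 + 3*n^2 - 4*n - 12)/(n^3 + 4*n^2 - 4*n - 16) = (n + 3)/(n + 4)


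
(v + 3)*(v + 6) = v^2 + 9*v + 18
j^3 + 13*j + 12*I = (j - 4*I)*(j + I)*(j + 3*I)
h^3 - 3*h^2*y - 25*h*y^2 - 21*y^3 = (h - 7*y)*(h + y)*(h + 3*y)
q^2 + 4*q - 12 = (q - 2)*(q + 6)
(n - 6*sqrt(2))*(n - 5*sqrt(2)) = n^2 - 11*sqrt(2)*n + 60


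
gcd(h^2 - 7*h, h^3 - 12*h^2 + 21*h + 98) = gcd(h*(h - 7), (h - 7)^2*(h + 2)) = h - 7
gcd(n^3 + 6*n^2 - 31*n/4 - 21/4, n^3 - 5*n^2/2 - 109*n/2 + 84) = n^2 + 11*n/2 - 21/2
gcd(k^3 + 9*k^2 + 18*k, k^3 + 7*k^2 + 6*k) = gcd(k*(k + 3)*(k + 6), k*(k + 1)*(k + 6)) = k^2 + 6*k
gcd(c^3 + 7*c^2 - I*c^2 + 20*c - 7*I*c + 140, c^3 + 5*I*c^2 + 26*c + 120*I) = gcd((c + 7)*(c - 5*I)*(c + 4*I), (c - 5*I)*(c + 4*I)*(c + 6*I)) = c^2 - I*c + 20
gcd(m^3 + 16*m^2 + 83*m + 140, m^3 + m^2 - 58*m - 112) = m + 7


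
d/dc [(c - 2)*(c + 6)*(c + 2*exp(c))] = 2*c^2*exp(c) + 3*c^2 + 12*c*exp(c) + 8*c - 16*exp(c) - 12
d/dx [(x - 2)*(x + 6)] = 2*x + 4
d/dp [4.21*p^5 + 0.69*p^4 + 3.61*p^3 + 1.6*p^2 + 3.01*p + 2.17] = 21.05*p^4 + 2.76*p^3 + 10.83*p^2 + 3.2*p + 3.01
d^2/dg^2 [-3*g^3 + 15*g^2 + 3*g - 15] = 30 - 18*g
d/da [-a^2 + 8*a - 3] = 8 - 2*a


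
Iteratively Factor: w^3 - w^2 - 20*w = (w - 5)*(w^2 + 4*w) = (w - 5)*(w + 4)*(w)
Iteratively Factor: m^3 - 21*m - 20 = (m + 4)*(m^2 - 4*m - 5) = (m + 1)*(m + 4)*(m - 5)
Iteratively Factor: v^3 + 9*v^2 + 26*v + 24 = (v + 2)*(v^2 + 7*v + 12) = (v + 2)*(v + 3)*(v + 4)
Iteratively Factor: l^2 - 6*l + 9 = (l - 3)*(l - 3)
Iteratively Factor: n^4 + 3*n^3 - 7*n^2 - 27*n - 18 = (n + 2)*(n^3 + n^2 - 9*n - 9) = (n + 2)*(n + 3)*(n^2 - 2*n - 3) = (n + 1)*(n + 2)*(n + 3)*(n - 3)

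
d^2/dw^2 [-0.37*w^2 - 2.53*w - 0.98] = -0.740000000000000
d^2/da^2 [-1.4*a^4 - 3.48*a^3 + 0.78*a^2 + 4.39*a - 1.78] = -16.8*a^2 - 20.88*a + 1.56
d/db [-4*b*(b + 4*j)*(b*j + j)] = 4*j*(-3*b^2 - 8*b*j - 2*b - 4*j)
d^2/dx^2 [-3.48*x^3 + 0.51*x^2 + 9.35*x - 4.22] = 1.02 - 20.88*x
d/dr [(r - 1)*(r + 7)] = 2*r + 6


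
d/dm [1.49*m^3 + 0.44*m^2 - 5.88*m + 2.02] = 4.47*m^2 + 0.88*m - 5.88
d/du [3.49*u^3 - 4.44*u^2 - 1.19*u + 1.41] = 10.47*u^2 - 8.88*u - 1.19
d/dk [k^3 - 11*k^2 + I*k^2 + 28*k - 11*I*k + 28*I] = 3*k^2 + 2*k*(-11 + I) + 28 - 11*I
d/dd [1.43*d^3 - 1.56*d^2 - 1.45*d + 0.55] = 4.29*d^2 - 3.12*d - 1.45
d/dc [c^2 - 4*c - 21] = 2*c - 4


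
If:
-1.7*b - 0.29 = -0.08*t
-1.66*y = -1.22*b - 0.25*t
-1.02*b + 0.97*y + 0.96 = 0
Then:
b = -0.53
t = -7.69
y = -1.55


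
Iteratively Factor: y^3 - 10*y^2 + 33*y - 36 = (y - 4)*(y^2 - 6*y + 9) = (y - 4)*(y - 3)*(y - 3)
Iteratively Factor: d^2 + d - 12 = (d + 4)*(d - 3)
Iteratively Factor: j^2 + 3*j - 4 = (j - 1)*(j + 4)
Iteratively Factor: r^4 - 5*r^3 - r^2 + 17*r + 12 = (r + 1)*(r^3 - 6*r^2 + 5*r + 12) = (r + 1)^2*(r^2 - 7*r + 12) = (r - 3)*(r + 1)^2*(r - 4)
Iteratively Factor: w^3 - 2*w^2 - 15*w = (w)*(w^2 - 2*w - 15) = w*(w - 5)*(w + 3)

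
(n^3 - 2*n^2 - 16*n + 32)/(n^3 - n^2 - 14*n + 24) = (n - 4)/(n - 3)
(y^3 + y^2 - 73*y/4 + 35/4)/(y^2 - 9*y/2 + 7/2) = (2*y^2 + 9*y - 5)/(2*(y - 1))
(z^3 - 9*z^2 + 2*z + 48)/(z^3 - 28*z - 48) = (z^2 - 11*z + 24)/(z^2 - 2*z - 24)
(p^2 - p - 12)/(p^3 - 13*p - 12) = 1/(p + 1)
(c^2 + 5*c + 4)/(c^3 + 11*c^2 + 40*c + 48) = (c + 1)/(c^2 + 7*c + 12)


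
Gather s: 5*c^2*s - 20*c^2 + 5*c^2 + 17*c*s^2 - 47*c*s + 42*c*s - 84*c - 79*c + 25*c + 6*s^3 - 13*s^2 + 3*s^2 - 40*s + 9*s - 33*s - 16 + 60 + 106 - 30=-15*c^2 - 138*c + 6*s^3 + s^2*(17*c - 10) + s*(5*c^2 - 5*c - 64) + 120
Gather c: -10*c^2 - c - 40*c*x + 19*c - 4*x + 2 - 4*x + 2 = -10*c^2 + c*(18 - 40*x) - 8*x + 4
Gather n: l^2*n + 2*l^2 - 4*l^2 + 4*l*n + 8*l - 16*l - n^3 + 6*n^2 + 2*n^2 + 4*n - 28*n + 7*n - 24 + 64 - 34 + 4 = -2*l^2 - 8*l - n^3 + 8*n^2 + n*(l^2 + 4*l - 17) + 10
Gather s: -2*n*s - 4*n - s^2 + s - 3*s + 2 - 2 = -4*n - s^2 + s*(-2*n - 2)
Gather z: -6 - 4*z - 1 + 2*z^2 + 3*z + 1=2*z^2 - z - 6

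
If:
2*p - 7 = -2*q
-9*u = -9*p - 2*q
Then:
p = 9*u/7 - 1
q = 9/2 - 9*u/7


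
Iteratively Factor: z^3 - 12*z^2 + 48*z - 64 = (z - 4)*(z^2 - 8*z + 16) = (z - 4)^2*(z - 4)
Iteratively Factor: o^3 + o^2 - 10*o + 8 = (o - 1)*(o^2 + 2*o - 8) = (o - 2)*(o - 1)*(o + 4)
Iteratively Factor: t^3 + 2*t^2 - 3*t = (t + 3)*(t^2 - t) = (t - 1)*(t + 3)*(t)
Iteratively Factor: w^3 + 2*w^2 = (w)*(w^2 + 2*w) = w^2*(w + 2)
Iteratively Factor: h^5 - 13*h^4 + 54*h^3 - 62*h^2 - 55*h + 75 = (h - 5)*(h^4 - 8*h^3 + 14*h^2 + 8*h - 15) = (h - 5)*(h + 1)*(h^3 - 9*h^2 + 23*h - 15) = (h - 5)^2*(h + 1)*(h^2 - 4*h + 3) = (h - 5)^2*(h - 3)*(h + 1)*(h - 1)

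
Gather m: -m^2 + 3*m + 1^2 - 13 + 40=-m^2 + 3*m + 28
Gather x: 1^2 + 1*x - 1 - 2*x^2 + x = -2*x^2 + 2*x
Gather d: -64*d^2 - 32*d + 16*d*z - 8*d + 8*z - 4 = -64*d^2 + d*(16*z - 40) + 8*z - 4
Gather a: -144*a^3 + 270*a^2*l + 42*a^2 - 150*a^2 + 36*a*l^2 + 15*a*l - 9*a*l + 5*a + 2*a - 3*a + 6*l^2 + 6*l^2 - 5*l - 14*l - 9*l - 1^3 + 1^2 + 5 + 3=-144*a^3 + a^2*(270*l - 108) + a*(36*l^2 + 6*l + 4) + 12*l^2 - 28*l + 8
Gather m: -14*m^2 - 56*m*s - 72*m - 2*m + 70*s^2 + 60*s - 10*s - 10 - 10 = -14*m^2 + m*(-56*s - 74) + 70*s^2 + 50*s - 20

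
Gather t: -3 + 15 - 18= -6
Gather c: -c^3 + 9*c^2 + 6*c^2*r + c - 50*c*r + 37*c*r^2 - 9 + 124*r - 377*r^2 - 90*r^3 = -c^3 + c^2*(6*r + 9) + c*(37*r^2 - 50*r + 1) - 90*r^3 - 377*r^2 + 124*r - 9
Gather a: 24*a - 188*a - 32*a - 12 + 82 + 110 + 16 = 196 - 196*a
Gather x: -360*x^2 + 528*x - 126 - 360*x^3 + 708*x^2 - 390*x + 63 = -360*x^3 + 348*x^2 + 138*x - 63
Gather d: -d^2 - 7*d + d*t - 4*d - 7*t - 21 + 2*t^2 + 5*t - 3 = -d^2 + d*(t - 11) + 2*t^2 - 2*t - 24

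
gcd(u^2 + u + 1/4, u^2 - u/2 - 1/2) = u + 1/2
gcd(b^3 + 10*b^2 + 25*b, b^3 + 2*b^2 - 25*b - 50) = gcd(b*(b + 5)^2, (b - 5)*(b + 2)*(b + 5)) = b + 5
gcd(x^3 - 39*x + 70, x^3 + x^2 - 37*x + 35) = x^2 + 2*x - 35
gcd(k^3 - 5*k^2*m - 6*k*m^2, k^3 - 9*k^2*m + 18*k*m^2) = k^2 - 6*k*m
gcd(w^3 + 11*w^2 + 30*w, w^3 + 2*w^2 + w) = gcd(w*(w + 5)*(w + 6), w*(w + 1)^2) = w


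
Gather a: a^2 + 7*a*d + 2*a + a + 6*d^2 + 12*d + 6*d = a^2 + a*(7*d + 3) + 6*d^2 + 18*d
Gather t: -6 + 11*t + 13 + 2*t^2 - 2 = 2*t^2 + 11*t + 5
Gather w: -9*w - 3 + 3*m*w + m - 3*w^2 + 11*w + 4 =m - 3*w^2 + w*(3*m + 2) + 1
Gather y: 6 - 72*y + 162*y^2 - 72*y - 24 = 162*y^2 - 144*y - 18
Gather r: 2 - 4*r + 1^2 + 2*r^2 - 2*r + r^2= 3*r^2 - 6*r + 3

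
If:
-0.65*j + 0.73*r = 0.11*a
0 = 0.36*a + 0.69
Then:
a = -1.92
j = 1.12307692307692*r + 0.324358974358974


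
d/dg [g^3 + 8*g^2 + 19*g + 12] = 3*g^2 + 16*g + 19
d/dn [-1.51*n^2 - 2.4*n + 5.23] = -3.02*n - 2.4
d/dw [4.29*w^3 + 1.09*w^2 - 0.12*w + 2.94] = 12.87*w^2 + 2.18*w - 0.12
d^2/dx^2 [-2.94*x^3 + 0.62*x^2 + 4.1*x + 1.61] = 1.24 - 17.64*x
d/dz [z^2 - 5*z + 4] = 2*z - 5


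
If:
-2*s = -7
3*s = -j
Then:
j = -21/2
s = 7/2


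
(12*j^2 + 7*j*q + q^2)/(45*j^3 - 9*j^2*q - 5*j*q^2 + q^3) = (4*j + q)/(15*j^2 - 8*j*q + q^2)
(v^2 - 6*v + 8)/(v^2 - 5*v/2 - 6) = 2*(v - 2)/(2*v + 3)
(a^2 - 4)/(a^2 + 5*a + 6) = (a - 2)/(a + 3)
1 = 1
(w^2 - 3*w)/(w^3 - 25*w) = (w - 3)/(w^2 - 25)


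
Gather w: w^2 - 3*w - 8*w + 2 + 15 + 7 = w^2 - 11*w + 24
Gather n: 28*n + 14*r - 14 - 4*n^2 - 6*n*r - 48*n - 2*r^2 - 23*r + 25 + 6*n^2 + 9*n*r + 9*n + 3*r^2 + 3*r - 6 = 2*n^2 + n*(3*r - 11) + r^2 - 6*r + 5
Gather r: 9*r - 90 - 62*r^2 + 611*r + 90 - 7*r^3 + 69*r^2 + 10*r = -7*r^3 + 7*r^2 + 630*r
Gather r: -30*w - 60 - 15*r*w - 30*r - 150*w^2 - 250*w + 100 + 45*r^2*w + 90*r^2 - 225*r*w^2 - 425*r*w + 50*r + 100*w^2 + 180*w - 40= r^2*(45*w + 90) + r*(-225*w^2 - 440*w + 20) - 50*w^2 - 100*w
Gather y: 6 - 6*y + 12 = 18 - 6*y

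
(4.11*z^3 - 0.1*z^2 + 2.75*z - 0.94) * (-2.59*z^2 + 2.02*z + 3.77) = -10.6449*z^5 + 8.5612*z^4 + 8.1702*z^3 + 7.6126*z^2 + 8.4687*z - 3.5438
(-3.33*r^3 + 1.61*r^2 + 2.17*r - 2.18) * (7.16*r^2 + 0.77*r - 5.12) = -23.8428*r^5 + 8.9635*r^4 + 33.8265*r^3 - 22.1811*r^2 - 12.789*r + 11.1616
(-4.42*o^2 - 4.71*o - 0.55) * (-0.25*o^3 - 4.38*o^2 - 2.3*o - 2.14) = 1.105*o^5 + 20.5371*o^4 + 30.9333*o^3 + 22.7008*o^2 + 11.3444*o + 1.177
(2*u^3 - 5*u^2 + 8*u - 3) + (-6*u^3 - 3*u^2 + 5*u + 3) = -4*u^3 - 8*u^2 + 13*u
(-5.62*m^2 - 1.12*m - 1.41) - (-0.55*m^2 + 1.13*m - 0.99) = -5.07*m^2 - 2.25*m - 0.42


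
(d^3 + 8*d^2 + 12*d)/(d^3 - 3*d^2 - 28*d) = (d^2 + 8*d + 12)/(d^2 - 3*d - 28)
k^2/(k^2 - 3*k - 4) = k^2/(k^2 - 3*k - 4)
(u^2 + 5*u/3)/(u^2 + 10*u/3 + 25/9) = 3*u/(3*u + 5)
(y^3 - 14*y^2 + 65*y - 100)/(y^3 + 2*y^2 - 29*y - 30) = (y^2 - 9*y + 20)/(y^2 + 7*y + 6)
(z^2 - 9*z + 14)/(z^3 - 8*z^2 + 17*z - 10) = (z - 7)/(z^2 - 6*z + 5)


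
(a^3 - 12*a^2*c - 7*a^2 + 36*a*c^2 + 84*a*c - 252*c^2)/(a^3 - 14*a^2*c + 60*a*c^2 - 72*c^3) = (a - 7)/(a - 2*c)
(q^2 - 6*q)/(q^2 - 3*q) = (q - 6)/(q - 3)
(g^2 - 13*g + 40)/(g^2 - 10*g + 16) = (g - 5)/(g - 2)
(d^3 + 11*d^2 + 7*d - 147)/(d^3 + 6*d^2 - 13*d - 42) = (d + 7)/(d + 2)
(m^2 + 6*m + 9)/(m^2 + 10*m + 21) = (m + 3)/(m + 7)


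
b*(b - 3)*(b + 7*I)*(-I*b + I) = -I*b^4 + 7*b^3 + 4*I*b^3 - 28*b^2 - 3*I*b^2 + 21*b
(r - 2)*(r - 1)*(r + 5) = r^3 + 2*r^2 - 13*r + 10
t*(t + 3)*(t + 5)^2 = t^4 + 13*t^3 + 55*t^2 + 75*t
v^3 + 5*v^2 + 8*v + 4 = (v + 1)*(v + 2)^2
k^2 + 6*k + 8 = (k + 2)*(k + 4)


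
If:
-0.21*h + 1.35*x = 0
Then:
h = 6.42857142857143*x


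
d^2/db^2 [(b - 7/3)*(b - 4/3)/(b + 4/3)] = 528/(27*b^3 + 108*b^2 + 144*b + 64)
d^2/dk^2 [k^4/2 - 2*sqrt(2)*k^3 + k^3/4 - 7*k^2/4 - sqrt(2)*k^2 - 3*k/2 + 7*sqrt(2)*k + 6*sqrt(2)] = 6*k^2 - 12*sqrt(2)*k + 3*k/2 - 7/2 - 2*sqrt(2)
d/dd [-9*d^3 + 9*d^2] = 9*d*(2 - 3*d)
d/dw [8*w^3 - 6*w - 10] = 24*w^2 - 6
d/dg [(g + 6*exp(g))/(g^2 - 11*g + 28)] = (-(g + 6*exp(g))*(2*g - 11) + (6*exp(g) + 1)*(g^2 - 11*g + 28))/(g^2 - 11*g + 28)^2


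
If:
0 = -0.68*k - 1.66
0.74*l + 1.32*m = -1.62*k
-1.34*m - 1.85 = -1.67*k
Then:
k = -2.44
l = 13.23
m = -4.42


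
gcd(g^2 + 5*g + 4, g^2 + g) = g + 1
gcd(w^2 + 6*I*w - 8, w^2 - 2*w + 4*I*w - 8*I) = w + 4*I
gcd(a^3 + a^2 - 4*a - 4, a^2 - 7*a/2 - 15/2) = 1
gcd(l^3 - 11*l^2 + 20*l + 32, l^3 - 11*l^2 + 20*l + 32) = l^3 - 11*l^2 + 20*l + 32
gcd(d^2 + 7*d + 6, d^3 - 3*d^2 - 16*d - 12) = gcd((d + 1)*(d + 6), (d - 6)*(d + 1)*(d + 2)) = d + 1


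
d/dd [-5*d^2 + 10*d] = 10 - 10*d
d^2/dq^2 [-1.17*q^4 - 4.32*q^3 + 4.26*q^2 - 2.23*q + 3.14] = -14.04*q^2 - 25.92*q + 8.52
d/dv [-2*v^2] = -4*v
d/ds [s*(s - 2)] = 2*s - 2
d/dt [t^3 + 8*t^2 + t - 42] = 3*t^2 + 16*t + 1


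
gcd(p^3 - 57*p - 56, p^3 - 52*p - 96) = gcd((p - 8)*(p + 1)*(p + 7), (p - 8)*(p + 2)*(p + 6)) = p - 8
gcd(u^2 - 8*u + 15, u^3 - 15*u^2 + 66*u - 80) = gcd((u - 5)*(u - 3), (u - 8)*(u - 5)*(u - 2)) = u - 5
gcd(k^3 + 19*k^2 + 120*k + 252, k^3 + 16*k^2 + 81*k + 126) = k^2 + 13*k + 42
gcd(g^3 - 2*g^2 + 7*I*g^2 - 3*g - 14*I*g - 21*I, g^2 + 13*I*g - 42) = g + 7*I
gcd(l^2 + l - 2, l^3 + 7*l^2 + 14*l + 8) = l + 2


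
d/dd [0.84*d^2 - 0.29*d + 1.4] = 1.68*d - 0.29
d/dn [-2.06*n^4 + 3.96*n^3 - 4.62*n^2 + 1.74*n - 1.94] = -8.24*n^3 + 11.88*n^2 - 9.24*n + 1.74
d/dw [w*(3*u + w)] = 3*u + 2*w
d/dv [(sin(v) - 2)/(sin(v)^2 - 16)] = (4*sin(v) + cos(v)^2 - 17)*cos(v)/(sin(v)^2 - 16)^2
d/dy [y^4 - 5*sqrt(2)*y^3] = y^2*(4*y - 15*sqrt(2))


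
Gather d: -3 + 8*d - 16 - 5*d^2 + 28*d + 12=-5*d^2 + 36*d - 7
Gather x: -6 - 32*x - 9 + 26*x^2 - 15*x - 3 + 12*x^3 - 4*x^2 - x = 12*x^3 + 22*x^2 - 48*x - 18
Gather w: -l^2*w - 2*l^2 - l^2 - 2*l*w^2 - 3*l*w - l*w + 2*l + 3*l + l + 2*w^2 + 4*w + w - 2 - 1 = -3*l^2 + 6*l + w^2*(2 - 2*l) + w*(-l^2 - 4*l + 5) - 3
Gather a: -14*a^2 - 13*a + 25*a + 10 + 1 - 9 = -14*a^2 + 12*a + 2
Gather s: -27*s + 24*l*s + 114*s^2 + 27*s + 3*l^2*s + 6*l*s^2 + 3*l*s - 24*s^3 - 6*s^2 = -24*s^3 + s^2*(6*l + 108) + s*(3*l^2 + 27*l)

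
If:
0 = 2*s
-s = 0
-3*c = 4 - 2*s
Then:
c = -4/3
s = 0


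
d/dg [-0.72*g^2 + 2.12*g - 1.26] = 2.12 - 1.44*g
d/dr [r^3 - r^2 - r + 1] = 3*r^2 - 2*r - 1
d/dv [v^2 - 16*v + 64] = 2*v - 16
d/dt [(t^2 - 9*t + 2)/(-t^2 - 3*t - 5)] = 3*(-4*t^2 - 2*t + 17)/(t^4 + 6*t^3 + 19*t^2 + 30*t + 25)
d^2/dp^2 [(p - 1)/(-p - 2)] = 6/(p + 2)^3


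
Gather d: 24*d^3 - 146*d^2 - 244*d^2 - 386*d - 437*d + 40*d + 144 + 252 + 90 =24*d^3 - 390*d^2 - 783*d + 486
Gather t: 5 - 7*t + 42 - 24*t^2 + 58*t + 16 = -24*t^2 + 51*t + 63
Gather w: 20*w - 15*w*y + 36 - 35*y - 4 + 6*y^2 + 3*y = w*(20 - 15*y) + 6*y^2 - 32*y + 32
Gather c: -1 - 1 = -2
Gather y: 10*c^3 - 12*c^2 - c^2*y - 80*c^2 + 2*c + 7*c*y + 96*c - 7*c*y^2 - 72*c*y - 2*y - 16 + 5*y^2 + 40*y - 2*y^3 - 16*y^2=10*c^3 - 92*c^2 + 98*c - 2*y^3 + y^2*(-7*c - 11) + y*(-c^2 - 65*c + 38) - 16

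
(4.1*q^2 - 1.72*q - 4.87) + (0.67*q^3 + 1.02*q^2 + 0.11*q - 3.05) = 0.67*q^3 + 5.12*q^2 - 1.61*q - 7.92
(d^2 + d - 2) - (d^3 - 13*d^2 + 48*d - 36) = -d^3 + 14*d^2 - 47*d + 34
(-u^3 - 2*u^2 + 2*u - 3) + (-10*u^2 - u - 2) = -u^3 - 12*u^2 + u - 5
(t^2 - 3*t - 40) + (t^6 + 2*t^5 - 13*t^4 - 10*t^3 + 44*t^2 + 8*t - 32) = t^6 + 2*t^5 - 13*t^4 - 10*t^3 + 45*t^2 + 5*t - 72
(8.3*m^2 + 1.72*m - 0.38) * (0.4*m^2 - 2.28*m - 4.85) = 3.32*m^4 - 18.236*m^3 - 44.3286*m^2 - 7.4756*m + 1.843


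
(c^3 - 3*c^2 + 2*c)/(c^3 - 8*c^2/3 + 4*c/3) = 3*(c - 1)/(3*c - 2)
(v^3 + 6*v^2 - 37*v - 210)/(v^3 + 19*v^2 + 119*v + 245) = (v - 6)/(v + 7)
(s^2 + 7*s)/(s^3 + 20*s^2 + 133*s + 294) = s/(s^2 + 13*s + 42)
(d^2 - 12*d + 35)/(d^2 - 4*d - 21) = (d - 5)/(d + 3)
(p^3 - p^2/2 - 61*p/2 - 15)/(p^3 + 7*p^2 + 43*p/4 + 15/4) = 2*(p - 6)/(2*p + 3)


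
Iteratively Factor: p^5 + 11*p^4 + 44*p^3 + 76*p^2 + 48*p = (p + 4)*(p^4 + 7*p^3 + 16*p^2 + 12*p) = (p + 2)*(p + 4)*(p^3 + 5*p^2 + 6*p) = (p + 2)*(p + 3)*(p + 4)*(p^2 + 2*p) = p*(p + 2)*(p + 3)*(p + 4)*(p + 2)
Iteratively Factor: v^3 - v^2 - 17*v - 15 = (v + 3)*(v^2 - 4*v - 5) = (v - 5)*(v + 3)*(v + 1)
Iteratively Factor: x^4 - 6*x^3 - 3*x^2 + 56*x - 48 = (x + 3)*(x^3 - 9*x^2 + 24*x - 16) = (x - 4)*(x + 3)*(x^2 - 5*x + 4) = (x - 4)*(x - 1)*(x + 3)*(x - 4)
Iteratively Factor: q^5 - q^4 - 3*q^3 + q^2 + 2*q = (q)*(q^4 - q^3 - 3*q^2 + q + 2) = q*(q + 1)*(q^3 - 2*q^2 - q + 2) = q*(q - 1)*(q + 1)*(q^2 - q - 2) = q*(q - 1)*(q + 1)^2*(q - 2)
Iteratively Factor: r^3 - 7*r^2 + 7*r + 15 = (r - 3)*(r^2 - 4*r - 5) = (r - 5)*(r - 3)*(r + 1)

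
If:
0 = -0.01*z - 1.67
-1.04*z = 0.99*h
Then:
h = 175.43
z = -167.00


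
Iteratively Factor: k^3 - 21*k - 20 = (k + 4)*(k^2 - 4*k - 5) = (k - 5)*(k + 4)*(k + 1)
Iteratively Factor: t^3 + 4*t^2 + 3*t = (t)*(t^2 + 4*t + 3) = t*(t + 3)*(t + 1)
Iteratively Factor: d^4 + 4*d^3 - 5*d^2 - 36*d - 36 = (d + 3)*(d^3 + d^2 - 8*d - 12) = (d + 2)*(d + 3)*(d^2 - d - 6) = (d + 2)^2*(d + 3)*(d - 3)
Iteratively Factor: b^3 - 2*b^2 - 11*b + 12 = (b - 4)*(b^2 + 2*b - 3) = (b - 4)*(b - 1)*(b + 3)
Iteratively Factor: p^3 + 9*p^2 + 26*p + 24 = (p + 4)*(p^2 + 5*p + 6) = (p + 2)*(p + 4)*(p + 3)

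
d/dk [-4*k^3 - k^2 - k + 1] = -12*k^2 - 2*k - 1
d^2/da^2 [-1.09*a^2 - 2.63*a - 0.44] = -2.18000000000000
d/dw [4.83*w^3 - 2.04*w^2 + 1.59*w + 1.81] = 14.49*w^2 - 4.08*w + 1.59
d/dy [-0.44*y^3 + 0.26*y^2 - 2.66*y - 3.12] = -1.32*y^2 + 0.52*y - 2.66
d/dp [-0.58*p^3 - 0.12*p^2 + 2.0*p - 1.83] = -1.74*p^2 - 0.24*p + 2.0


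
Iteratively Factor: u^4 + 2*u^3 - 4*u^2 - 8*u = (u)*(u^3 + 2*u^2 - 4*u - 8) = u*(u + 2)*(u^2 - 4) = u*(u - 2)*(u + 2)*(u + 2)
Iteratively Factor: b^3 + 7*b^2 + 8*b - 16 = (b - 1)*(b^2 + 8*b + 16) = (b - 1)*(b + 4)*(b + 4)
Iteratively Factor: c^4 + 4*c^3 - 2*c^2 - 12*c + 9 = (c + 3)*(c^3 + c^2 - 5*c + 3) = (c - 1)*(c + 3)*(c^2 + 2*c - 3) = (c - 1)*(c + 3)^2*(c - 1)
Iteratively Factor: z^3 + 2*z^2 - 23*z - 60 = (z - 5)*(z^2 + 7*z + 12) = (z - 5)*(z + 3)*(z + 4)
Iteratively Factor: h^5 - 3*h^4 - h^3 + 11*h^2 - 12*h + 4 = (h - 1)*(h^4 - 2*h^3 - 3*h^2 + 8*h - 4) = (h - 1)^2*(h^3 - h^2 - 4*h + 4) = (h - 1)^2*(h + 2)*(h^2 - 3*h + 2) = (h - 1)^3*(h + 2)*(h - 2)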